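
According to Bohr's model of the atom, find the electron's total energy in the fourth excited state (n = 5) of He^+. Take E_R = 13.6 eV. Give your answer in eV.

-2.18 eV

E_n = −E_R·Z²/n² = −13.6 × 2²/5² = -2.18 eV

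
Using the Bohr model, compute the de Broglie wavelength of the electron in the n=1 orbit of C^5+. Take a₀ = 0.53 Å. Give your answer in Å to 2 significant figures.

The Bohr quantisation condition is nλ = 2πr_n.
r_n = n²a₀/Z = 0.088 Å
λ = 2πr_n/n = 2π·0.088/1 = 0.56 Å

0.56 Å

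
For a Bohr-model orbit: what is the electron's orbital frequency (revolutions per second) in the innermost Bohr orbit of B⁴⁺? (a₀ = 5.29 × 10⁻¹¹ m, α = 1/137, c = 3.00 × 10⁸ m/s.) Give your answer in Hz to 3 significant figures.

r = n²a₀/Z = 1.06 × 10⁻¹¹ m, v = Zαc/n = 1.09 × 10⁷ m/s
f = v/(2πr) = 1.65 × 10¹⁷ Hz

1.65 × 10¹⁷ Hz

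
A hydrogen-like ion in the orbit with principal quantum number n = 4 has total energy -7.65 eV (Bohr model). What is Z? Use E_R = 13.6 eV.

E_n = −E_R Z²/n² ⇒ Z² = −E_n n²/E_R = 7.65 × 4² / 13.6 ≈ 9.00
Z = 3

3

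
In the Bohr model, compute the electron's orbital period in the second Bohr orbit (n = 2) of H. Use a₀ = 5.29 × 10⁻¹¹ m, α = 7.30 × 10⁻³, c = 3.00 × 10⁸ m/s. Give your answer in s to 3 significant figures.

r = n²a₀/Z = 2²·5.29 × 10⁻¹¹/1 = 2.12 × 10⁻¹⁰ m
v = Zαc/n = 1·0.00730·3.00 × 10⁸/2 = 1.09 × 10⁶ m/s
T = 2πr/v = 1.21 × 10⁻¹⁵ s

1.21 × 10⁻¹⁵ s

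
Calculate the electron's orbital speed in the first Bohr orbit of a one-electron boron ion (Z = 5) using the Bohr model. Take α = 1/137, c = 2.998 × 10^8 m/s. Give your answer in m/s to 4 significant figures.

1.094 × 10^7 m/s

v_n = Zαc/n = 5 × 0.007299 × 2.998 × 10^8 / 1
    = 1.094 × 10^7 m/s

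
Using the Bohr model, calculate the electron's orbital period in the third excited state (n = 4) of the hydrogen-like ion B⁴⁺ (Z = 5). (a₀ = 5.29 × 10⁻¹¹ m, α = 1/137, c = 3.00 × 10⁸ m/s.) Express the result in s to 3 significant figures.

r = n²a₀/Z = 4²·5.29 × 10⁻¹¹/5 = 1.69 × 10⁻¹⁰ m
v = Zαc/n = 5·0.00730·3.00 × 10⁸/4 = 2.74 × 10⁶ m/s
T = 2πr/v = 3.89 × 10⁻¹⁶ s

3.89 × 10⁻¹⁶ s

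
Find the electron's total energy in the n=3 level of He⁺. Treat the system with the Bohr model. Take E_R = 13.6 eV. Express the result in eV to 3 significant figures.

-6.04 eV

E_n = −E_R·Z²/n² = −13.6 × 2²/3² = -6.04 eV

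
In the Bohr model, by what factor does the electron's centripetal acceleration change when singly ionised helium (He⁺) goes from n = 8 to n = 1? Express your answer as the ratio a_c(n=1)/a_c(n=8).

a_c ∝ Z^3 · n^-4; with Z fixed, a_c ∝ n^-4.
a_c(n=1)/a_c(n=8) = (1/8)^-4 = 4096

4096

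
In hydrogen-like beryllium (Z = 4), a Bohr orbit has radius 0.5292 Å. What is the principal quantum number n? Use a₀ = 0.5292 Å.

2

r_n = n²a₀/Z ⇒ n² = rZ/a₀ = 0.5292 × 4 / 0.5292 ≈ 4.00
n = 2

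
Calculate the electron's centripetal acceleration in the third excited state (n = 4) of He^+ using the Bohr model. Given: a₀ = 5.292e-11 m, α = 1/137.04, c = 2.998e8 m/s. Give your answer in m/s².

r = n²a₀/Z = 4.234e-10 m, v = Zαc/n = 1.094e6 m/s
a = v²/r = (1.094e6)² / 4.234e-10 = 2.826e21 m/s²

2.826e21 m/s²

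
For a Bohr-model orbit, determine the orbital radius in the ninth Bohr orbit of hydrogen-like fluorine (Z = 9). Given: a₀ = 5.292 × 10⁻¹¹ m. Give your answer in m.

4.763 × 10⁻¹⁰ m

r_n = n²a₀/Z = 9² × 5.292 × 10⁻¹¹ / 9
    = 81 × 5.292 × 10⁻¹¹ / 9 = 4.763 × 10⁻¹⁰ m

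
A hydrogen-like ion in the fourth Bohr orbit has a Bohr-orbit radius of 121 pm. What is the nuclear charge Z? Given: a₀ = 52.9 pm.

r_n = n²a₀/Z ⇒ Z = n²a₀/r = 4² × 52.9 / 121 ≈ 7.00
Z = 7

7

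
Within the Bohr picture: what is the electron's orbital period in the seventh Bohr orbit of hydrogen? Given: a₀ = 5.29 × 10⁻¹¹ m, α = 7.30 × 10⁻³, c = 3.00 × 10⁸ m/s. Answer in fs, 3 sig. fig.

52.1 fs

r = n²a₀/Z = 7²·5.29 × 10⁻¹¹/1 = 2.59 × 10⁻⁹ m
v = Zαc/n = 1·0.00730·3.00 × 10⁸/7 = 3.13 × 10⁵ m/s
T = 2πr/v = 5.21 × 10⁻¹⁴ s = 52.1 fs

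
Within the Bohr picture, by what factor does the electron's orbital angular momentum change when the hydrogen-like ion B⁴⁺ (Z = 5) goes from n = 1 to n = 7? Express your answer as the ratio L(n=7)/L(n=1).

7

L = nℏ depends only on n, so L ∝ n.
L(n=7)/L(n=1) = (7/1)^1 = 7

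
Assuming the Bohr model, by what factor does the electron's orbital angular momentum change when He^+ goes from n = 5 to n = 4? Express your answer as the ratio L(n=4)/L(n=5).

4/5

L = nℏ depends only on n, so L ∝ n.
L(n=4)/L(n=5) = (4/5)^1 = 4/5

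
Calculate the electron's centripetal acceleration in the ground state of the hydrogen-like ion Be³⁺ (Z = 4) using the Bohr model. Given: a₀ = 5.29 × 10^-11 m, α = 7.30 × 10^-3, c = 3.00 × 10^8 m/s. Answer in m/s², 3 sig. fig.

r = n²a₀/Z = 1.32 × 10^-11 m, v = Zαc/n = 8.76 × 10^6 m/s
a = v²/r = (8.76 × 10^6)² / 1.32 × 10^-11 = 5.80 × 10^24 m/s²

5.80 × 10^24 m/s²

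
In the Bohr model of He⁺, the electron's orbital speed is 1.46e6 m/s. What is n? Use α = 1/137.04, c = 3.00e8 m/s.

v_n = Zαc/n ⇒ n = Zαc/v = 2 × 0.00730 × 3.00e8 / 1.46e6 ≈ 3.00
n = 3

3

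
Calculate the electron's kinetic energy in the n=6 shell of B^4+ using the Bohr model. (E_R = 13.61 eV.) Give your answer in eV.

For a Coulomb orbit the virial theorem gives K = −E_n.
E_n = −E_R·Z²/n², so K = E_R·Z²/n² = 13.61 × 5²/6² = 9.451 eV

9.451 eV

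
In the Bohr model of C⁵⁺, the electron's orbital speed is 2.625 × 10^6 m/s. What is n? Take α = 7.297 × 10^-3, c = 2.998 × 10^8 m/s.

5

v_n = Zαc/n ⇒ n = Zαc/v = 6 × 0.007297 × 2.998 × 10^8 / 2.625 × 10^6 ≈ 5.00
n = 5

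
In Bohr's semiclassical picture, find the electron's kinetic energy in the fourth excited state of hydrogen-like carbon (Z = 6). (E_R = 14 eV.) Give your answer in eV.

For a Coulomb orbit the virial theorem gives K = −E_n.
E_n = −E_R·Z²/n², so K = E_R·Z²/n² = 14 × 6²/5² = 20 eV

20 eV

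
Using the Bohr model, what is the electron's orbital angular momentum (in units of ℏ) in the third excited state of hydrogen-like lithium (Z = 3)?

4

L_n = nℏ, so L/ℏ = n = 4.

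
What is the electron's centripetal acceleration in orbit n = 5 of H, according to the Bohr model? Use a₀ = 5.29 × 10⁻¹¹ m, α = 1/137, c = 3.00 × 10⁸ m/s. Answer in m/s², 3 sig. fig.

1.45 × 10²⁰ m/s²

r = n²a₀/Z = 1.32 × 10⁻⁹ m, v = Zαc/n = 4.38 × 10⁵ m/s
a = v²/r = (4.38 × 10⁵)² / 1.32 × 10⁻⁹ = 1.45 × 10²⁰ m/s²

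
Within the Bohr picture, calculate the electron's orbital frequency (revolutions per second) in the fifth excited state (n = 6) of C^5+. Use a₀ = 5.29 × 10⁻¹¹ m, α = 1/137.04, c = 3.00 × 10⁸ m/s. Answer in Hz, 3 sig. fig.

1.10 × 10¹⁵ Hz

r = n²a₀/Z = 3.17 × 10⁻¹⁰ m, v = Zαc/n = 2.19 × 10⁶ m/s
f = v/(2πr) = 1.10 × 10¹⁵ Hz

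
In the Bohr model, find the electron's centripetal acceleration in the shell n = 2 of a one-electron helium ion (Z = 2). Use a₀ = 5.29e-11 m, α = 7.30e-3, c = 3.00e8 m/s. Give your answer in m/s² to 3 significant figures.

r = n²a₀/Z = 1.06e-10 m, v = Zαc/n = 2.19e6 m/s
a = v²/r = (2.19e6)² / 1.06e-10 = 4.53e22 m/s²

4.53e22 m/s²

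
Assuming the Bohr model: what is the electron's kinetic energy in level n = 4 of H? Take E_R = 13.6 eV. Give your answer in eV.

0.850 eV

For a Coulomb orbit the virial theorem gives K = −E_n.
E_n = −E_R·Z²/n², so K = E_R·Z²/n² = 13.6 × 1²/4² = 0.850 eV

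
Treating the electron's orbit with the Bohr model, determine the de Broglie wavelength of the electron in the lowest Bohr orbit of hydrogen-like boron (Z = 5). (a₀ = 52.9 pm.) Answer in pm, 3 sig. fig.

The Bohr quantisation condition is nλ = 2πr_n.
r_n = n²a₀/Z = 10.6 pm
λ = 2πr_n/n = 2π·10.6/1 = 66.5 pm

66.5 pm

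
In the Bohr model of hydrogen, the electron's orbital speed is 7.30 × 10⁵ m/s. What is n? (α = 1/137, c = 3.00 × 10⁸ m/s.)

v_n = Zαc/n ⇒ n = Zαc/v = 1 × 0.00730 × 3.00 × 10⁸ / 7.30 × 10⁵ ≈ 3.00
n = 3

3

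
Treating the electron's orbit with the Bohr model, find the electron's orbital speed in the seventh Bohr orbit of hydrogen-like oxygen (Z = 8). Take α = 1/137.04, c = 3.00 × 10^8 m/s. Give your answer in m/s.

v_n = Zαc/n = 8 × 0.00730 × 3.00 × 10^8 / 7
    = 2.50 × 10^6 m/s

2.50 × 10^6 m/s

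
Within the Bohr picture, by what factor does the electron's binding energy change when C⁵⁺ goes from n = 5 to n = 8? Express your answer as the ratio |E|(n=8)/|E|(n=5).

25/64

|E| ∝ Z^2 · n^-2; with Z fixed, |E| ∝ n^-2.
|E|(n=8)/|E|(n=5) = (8/5)^-2 = 25/64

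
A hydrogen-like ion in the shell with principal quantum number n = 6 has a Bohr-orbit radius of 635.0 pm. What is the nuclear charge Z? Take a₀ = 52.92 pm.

3

r_n = n²a₀/Z ⇒ Z = n²a₀/r = 6² × 52.92 / 635.0 ≈ 3.00
Z = 3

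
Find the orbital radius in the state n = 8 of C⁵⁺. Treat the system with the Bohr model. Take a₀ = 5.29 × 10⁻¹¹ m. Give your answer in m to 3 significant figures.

5.64 × 10⁻¹⁰ m

r_n = n²a₀/Z = 8² × 5.29 × 10⁻¹¹ / 6
    = 64 × 5.29 × 10⁻¹¹ / 6 = 5.64 × 10⁻¹⁰ m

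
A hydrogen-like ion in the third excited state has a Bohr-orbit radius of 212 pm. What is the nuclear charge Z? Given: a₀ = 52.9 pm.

r_n = n²a₀/Z ⇒ Z = n²a₀/r = 4² × 52.9 / 212 ≈ 3.99
Z = 4

4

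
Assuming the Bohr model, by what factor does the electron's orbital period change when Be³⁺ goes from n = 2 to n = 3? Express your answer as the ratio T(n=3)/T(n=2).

27/8

T ∝ Z^-2 · n^3; with Z fixed, T ∝ n^3.
T(n=3)/T(n=2) = (3/2)^3 = 27/8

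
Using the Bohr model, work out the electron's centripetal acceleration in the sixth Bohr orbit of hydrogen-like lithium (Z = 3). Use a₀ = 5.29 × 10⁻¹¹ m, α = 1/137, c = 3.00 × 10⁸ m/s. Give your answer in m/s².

r = n²a₀/Z = 6.35 × 10⁻¹⁰ m, v = Zαc/n = 1.09 × 10⁶ m/s
a = v²/r = (1.09 × 10⁶)² / 6.35 × 10⁻¹⁰ = 1.89 × 10²¹ m/s²

1.89 × 10²¹ m/s²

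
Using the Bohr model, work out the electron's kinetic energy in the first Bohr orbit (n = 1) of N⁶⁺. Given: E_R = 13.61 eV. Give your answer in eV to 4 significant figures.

For a Coulomb orbit the virial theorem gives K = −E_n.
E_n = −E_R·Z²/n², so K = E_R·Z²/n² = 13.61 × 7²/1² = 666.9 eV

666.9 eV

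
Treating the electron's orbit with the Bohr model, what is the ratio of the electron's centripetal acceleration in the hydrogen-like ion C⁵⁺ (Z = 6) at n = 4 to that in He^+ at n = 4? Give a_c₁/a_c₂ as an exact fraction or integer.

27

a_c ∝ Z^3 · n^-4
a_c₁/a_c₂ = (6/2)^3 · (4/4)^-4 = 27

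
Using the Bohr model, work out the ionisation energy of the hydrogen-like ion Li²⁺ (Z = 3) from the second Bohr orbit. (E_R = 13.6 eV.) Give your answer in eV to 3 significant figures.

30.6 eV

E_n = −E_R·Z²/n² = −13.6 × 3²/2² eV = -30.6 eV
Ionisation energy = −E_n = 30.6 eV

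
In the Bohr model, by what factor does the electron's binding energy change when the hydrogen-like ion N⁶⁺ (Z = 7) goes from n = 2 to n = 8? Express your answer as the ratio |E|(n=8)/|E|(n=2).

|E| ∝ Z^2 · n^-2; with Z fixed, |E| ∝ n^-2.
|E|(n=8)/|E|(n=2) = (8/2)^-2 = 1/16

1/16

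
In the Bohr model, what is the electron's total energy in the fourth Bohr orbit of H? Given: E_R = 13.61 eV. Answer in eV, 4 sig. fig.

-0.8506 eV

E_n = −E_R·Z²/n² = −13.61 × 1²/4² = -0.8506 eV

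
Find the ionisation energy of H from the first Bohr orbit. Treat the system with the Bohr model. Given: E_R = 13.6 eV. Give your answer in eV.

13.6 eV

E_n = −E_R·Z²/n² = −13.6 × 1²/1² eV = -13.6 eV
Ionisation energy = −E_n = 13.6 eV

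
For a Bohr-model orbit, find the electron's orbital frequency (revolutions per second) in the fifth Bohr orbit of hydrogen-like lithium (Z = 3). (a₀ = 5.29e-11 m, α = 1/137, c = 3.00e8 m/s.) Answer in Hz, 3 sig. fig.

4.74e14 Hz

r = n²a₀/Z = 4.41e-10 m, v = Zαc/n = 1.31e6 m/s
f = v/(2πr) = 4.74e14 Hz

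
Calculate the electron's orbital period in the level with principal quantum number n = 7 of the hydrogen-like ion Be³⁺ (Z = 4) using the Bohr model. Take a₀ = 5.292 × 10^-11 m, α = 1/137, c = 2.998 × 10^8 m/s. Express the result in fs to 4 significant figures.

r = n²a₀/Z = 7²·5.292 × 10^-11/4 = 6.483 × 10^-10 m
v = Zαc/n = 4·0.007299·2.998 × 10^8/7 = 1.250 × 10^6 m/s
T = 2πr/v = 3.257 × 10^-15 s = 3.257 fs

3.257 fs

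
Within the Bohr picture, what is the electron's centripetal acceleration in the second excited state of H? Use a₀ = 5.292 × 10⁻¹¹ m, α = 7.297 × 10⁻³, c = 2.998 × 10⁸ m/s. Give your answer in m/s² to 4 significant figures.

r = n²a₀/Z = 4.763 × 10⁻¹⁰ m, v = Zαc/n = 7.292 × 10⁵ m/s
a = v²/r = (7.292 × 10⁵)² / 4.763 × 10⁻¹⁰ = 1.116 × 10²¹ m/s²

1.116 × 10²¹ m/s²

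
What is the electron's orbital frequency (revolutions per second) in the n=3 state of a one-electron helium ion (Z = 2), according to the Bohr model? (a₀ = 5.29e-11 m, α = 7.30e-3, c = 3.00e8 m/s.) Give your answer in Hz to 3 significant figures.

r = n²a₀/Z = 2.38e-10 m, v = Zαc/n = 1.46e6 m/s
f = v/(2πr) = 9.76e14 Hz

9.76e14 Hz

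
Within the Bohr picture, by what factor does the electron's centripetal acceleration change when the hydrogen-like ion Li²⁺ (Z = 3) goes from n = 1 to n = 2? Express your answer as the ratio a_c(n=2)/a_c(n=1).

1/16

a_c ∝ Z^3 · n^-4; with Z fixed, a_c ∝ n^-4.
a_c(n=2)/a_c(n=1) = (2/1)^-4 = 1/16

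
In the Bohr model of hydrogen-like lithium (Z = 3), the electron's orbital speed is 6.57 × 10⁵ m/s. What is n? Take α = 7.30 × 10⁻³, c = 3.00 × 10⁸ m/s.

v_n = Zαc/n ⇒ n = Zαc/v = 3 × 0.00730 × 3.00 × 10⁸ / 6.57 × 10⁵ ≈ 10.00
n = 10

10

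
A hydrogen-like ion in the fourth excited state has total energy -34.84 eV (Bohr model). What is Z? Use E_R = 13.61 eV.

E_n = −E_R Z²/n² ⇒ Z² = −E_n n²/E_R = 34.84 × 5² / 13.61 ≈ 64.00
Z = 8

8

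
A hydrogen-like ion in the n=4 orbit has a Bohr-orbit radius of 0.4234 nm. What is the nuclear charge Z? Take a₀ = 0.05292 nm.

r_n = n²a₀/Z ⇒ Z = n²a₀/r = 4² × 0.05292 / 0.4234 ≈ 2.00
Z = 2

2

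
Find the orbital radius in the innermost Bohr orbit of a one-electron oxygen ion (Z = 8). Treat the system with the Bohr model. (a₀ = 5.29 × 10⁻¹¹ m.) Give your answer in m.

6.61 × 10⁻¹² m

r_n = n²a₀/Z = 1² × 5.29 × 10⁻¹¹ / 8
    = 1 × 5.29 × 10⁻¹¹ / 8 = 6.61 × 10⁻¹² m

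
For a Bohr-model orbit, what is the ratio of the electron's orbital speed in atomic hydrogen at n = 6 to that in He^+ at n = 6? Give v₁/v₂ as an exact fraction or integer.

1/2

v ∝ Z^1 · n^-1
v₁/v₂ = (1/2)^1 · (6/6)^-1 = 1/2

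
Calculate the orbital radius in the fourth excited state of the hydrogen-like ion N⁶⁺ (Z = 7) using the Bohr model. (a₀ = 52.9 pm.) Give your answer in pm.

r_n = n²a₀/Z = 5² × 52.9 / 7
    = 25 × 52.9 / 7 = 189 pm

189 pm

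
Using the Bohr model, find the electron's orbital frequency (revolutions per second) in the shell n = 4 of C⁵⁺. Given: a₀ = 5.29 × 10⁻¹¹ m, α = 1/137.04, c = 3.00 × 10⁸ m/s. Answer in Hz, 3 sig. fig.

3.70 × 10¹⁵ Hz

r = n²a₀/Z = 1.41 × 10⁻¹⁰ m, v = Zαc/n = 3.28 × 10⁶ m/s
f = v/(2πr) = 3.70 × 10¹⁵ Hz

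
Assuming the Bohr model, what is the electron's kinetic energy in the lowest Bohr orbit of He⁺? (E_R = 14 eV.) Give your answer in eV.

56 eV

For a Coulomb orbit the virial theorem gives K = −E_n.
E_n = −E_R·Z²/n², so K = E_R·Z²/n² = 14 × 2²/1² = 56 eV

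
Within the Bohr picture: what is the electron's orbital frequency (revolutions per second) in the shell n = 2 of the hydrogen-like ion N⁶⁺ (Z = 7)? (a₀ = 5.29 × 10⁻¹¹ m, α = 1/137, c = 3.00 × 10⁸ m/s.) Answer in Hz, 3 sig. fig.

4.04 × 10¹⁶ Hz

r = n²a₀/Z = 3.02 × 10⁻¹¹ m, v = Zαc/n = 7.66 × 10⁶ m/s
f = v/(2πr) = 4.04 × 10¹⁶ Hz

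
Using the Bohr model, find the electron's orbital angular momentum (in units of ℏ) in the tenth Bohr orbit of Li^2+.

L_n = nℏ, so L/ℏ = n = 10.

10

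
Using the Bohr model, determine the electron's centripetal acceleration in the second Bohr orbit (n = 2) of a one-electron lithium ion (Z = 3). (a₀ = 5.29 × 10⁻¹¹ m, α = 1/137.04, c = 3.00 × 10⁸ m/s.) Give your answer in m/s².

1.53 × 10²³ m/s²

r = n²a₀/Z = 7.05 × 10⁻¹¹ m, v = Zαc/n = 3.28 × 10⁶ m/s
a = v²/r = (3.28 × 10⁶)² / 7.05 × 10⁻¹¹ = 1.53 × 10²³ m/s²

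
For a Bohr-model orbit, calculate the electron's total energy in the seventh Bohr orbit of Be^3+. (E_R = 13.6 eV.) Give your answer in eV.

-4.44 eV

E_n = −E_R·Z²/n² = −13.6 × 4²/7² = -4.44 eV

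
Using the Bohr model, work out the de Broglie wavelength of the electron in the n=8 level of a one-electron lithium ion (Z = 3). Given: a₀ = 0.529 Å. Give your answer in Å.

The Bohr quantisation condition is nλ = 2πr_n.
r_n = n²a₀/Z = 11.3 Å
λ = 2πr_n/n = 2π·11.3/8 = 8.86 Å

8.86 Å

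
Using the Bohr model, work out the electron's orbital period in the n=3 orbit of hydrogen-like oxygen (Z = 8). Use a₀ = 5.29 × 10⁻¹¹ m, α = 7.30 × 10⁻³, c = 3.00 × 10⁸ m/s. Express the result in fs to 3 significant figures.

0.0640 fs

r = n²a₀/Z = 3²·5.29 × 10⁻¹¹/8 = 5.95 × 10⁻¹¹ m
v = Zαc/n = 8·0.00730·3.00 × 10⁸/3 = 5.84 × 10⁶ m/s
T = 2πr/v = 6.40 × 10⁻¹⁷ s = 0.0640 fs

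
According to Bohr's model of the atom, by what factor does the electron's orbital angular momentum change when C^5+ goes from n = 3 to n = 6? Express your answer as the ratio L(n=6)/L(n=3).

L = nℏ depends only on n, so L ∝ n.
L(n=6)/L(n=3) = (6/3)^1 = 2

2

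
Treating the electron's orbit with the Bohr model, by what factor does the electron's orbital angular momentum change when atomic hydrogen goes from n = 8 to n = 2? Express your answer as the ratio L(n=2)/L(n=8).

1/4

L = nℏ depends only on n, so L ∝ n.
L(n=2)/L(n=8) = (2/8)^1 = 1/4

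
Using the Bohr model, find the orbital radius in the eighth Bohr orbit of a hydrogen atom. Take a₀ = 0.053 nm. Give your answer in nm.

3.4 nm

r_n = n²a₀/Z = 8² × 0.053 / 1
    = 64 × 0.053 / 1 = 3.4 nm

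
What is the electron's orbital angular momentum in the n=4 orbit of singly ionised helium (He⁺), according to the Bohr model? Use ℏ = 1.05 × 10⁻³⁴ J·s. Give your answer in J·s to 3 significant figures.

L_n = nℏ = 4 × 1.05 × 10⁻³⁴ = 4.20 × 10⁻³⁴ J·s

4.20 × 10⁻³⁴ J·s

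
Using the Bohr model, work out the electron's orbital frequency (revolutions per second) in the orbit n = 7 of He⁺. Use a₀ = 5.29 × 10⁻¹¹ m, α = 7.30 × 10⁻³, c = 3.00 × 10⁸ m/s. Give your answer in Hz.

r = n²a₀/Z = 1.30 × 10⁻⁹ m, v = Zαc/n = 6.26 × 10⁵ m/s
f = v/(2πr) = 7.68 × 10¹³ Hz

7.68 × 10¹³ Hz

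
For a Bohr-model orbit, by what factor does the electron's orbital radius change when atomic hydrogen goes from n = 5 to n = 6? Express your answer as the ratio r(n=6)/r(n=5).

36/25

r ∝ Z^-1 · n^2; with Z fixed, r ∝ n^2.
r(n=6)/r(n=5) = (6/5)^2 = 36/25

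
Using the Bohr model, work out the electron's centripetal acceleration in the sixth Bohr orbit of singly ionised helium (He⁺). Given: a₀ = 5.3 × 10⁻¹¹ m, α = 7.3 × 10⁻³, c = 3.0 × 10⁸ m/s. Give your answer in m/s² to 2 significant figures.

5.6 × 10²⁰ m/s²

r = n²a₀/Z = 9.5 × 10⁻¹⁰ m, v = Zαc/n = 7.3 × 10⁵ m/s
a = v²/r = (7.3 × 10⁵)² / 9.5 × 10⁻¹⁰ = 5.6 × 10²⁰ m/s²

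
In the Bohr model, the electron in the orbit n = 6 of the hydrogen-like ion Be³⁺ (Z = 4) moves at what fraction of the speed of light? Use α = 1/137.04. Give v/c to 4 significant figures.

0.004865

v_n = Zαc/n, so v/c = Zα/n = 4 × 0.007297 / 6 = 0.004865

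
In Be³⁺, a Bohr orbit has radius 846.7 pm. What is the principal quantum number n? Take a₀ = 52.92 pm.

r_n = n²a₀/Z ⇒ n² = rZ/a₀ = 846.7 × 4 / 52.92 ≈ 64.00
n = 8

8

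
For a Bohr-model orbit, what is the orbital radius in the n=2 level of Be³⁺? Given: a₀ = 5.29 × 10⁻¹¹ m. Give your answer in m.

r_n = n²a₀/Z = 2² × 5.29 × 10⁻¹¹ / 4
    = 4 × 5.29 × 10⁻¹¹ / 4 = 5.29 × 10⁻¹¹ m

5.29 × 10⁻¹¹ m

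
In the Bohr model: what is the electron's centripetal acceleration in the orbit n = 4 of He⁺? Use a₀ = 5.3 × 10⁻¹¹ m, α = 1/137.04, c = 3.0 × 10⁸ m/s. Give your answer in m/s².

2.8 × 10²¹ m/s²

r = n²a₀/Z = 4.2 × 10⁻¹⁰ m, v = Zαc/n = 1.1 × 10⁶ m/s
a = v²/r = (1.1 × 10⁶)² / 4.2 × 10⁻¹⁰ = 2.8 × 10²¹ m/s²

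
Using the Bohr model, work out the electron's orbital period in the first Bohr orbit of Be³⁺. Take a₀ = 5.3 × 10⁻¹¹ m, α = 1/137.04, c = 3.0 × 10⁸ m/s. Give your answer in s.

9.5 × 10⁻¹⁸ s

r = n²a₀/Z = 1²·5.3 × 10⁻¹¹/4 = 1.3 × 10⁻¹¹ m
v = Zαc/n = 4·0.0073·3.0 × 10⁸/1 = 8.8 × 10⁶ m/s
T = 2πr/v = 9.5 × 10⁻¹⁸ s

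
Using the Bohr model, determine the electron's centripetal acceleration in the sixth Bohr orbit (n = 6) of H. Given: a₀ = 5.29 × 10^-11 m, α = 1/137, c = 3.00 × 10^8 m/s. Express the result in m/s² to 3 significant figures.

6.99 × 10^19 m/s²

r = n²a₀/Z = 1.90 × 10^-9 m, v = Zαc/n = 3.65 × 10^5 m/s
a = v²/r = (3.65 × 10^5)² / 1.90 × 10^-9 = 6.99 × 10^19 m/s²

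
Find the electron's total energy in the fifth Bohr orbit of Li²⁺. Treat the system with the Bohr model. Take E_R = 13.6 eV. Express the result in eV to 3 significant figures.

-4.90 eV

E_n = −E_R·Z²/n² = −13.6 × 3²/5² = -4.90 eV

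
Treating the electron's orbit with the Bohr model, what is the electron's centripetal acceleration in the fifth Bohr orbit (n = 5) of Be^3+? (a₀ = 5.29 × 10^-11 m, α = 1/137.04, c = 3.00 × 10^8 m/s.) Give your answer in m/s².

9.28 × 10^21 m/s²

r = n²a₀/Z = 3.31 × 10^-10 m, v = Zαc/n = 1.75 × 10^6 m/s
a = v²/r = (1.75 × 10^6)² / 3.31 × 10^-10 = 9.28 × 10^21 m/s²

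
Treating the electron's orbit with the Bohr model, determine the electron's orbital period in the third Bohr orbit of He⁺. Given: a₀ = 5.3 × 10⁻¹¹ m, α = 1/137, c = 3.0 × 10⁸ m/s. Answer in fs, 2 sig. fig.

1.0 fs

r = n²a₀/Z = 3²·5.3 × 10⁻¹¹/2 = 2.4 × 10⁻¹⁰ m
v = Zαc/n = 2·0.0073·3.0 × 10⁸/3 = 1.5 × 10⁶ m/s
T = 2πr/v = 1.0 × 10⁻¹⁵ s = 1.0 fs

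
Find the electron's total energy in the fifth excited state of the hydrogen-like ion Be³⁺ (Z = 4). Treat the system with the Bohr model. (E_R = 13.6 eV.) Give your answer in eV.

-6.04 eV

E_n = −E_R·Z²/n² = −13.6 × 4²/6² = -6.04 eV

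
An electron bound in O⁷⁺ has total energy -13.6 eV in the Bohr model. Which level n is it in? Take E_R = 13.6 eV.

8

E_n = −E_R Z²/n² ⇒ n² = E_R Z²/(−E_n) = 13.6 × 8² / 13.6 ≈ 64.00
n = 8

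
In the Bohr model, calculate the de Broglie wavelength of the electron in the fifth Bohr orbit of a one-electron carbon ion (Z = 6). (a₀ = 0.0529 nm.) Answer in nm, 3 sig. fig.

0.277 nm

The Bohr quantisation condition is nλ = 2πr_n.
r_n = n²a₀/Z = 0.220 nm
λ = 2πr_n/n = 2π·0.220/5 = 0.277 nm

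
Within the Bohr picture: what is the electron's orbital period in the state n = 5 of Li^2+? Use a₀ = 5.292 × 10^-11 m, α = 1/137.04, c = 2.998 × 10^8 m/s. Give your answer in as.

r = n²a₀/Z = 5²·5.292 × 10^-11/3 = 4.410 × 10^-10 m
v = Zαc/n = 3·0.007297·2.998 × 10^8/5 = 1.313 × 10^6 m/s
T = 2πr/v = 2.111 × 10^-15 s = 2111 as

2111 as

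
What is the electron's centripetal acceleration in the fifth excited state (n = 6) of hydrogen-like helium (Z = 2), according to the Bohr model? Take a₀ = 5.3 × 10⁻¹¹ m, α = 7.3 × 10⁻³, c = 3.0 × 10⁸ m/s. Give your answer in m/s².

5.6 × 10²⁰ m/s²

r = n²a₀/Z = 9.5 × 10⁻¹⁰ m, v = Zαc/n = 7.3 × 10⁵ m/s
a = v²/r = (7.3 × 10⁵)² / 9.5 × 10⁻¹⁰ = 5.6 × 10²⁰ m/s²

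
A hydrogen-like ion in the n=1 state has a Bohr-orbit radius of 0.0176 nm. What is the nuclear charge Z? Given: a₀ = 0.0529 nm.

3

r_n = n²a₀/Z ⇒ Z = n²a₀/r = 1² × 0.0529 / 0.0176 ≈ 3.01
Z = 3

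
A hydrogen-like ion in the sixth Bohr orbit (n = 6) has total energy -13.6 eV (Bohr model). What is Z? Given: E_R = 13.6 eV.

E_n = −E_R Z²/n² ⇒ Z² = −E_n n²/E_R = 13.6 × 6² / 13.6 ≈ 36.00
Z = 6

6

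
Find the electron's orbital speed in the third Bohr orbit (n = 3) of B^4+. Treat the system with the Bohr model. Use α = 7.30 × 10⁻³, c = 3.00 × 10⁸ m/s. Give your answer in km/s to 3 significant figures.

v_n = Zαc/n = 5 × 0.00730 × 3.00 × 10⁸ / 3
    = 3650 km/s

3650 km/s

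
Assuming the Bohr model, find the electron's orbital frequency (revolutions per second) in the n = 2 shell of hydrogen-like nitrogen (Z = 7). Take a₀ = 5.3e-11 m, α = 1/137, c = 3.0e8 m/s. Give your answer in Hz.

4.0e16 Hz

r = n²a₀/Z = 3.0e-11 m, v = Zαc/n = 7.7e6 m/s
f = v/(2πr) = 4.0e16 Hz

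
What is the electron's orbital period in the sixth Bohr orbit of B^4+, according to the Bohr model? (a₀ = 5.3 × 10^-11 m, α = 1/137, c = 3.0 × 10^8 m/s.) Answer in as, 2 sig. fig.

r = n²a₀/Z = 6²·5.3 × 10^-11/5 = 3.8 × 10^-10 m
v = Zαc/n = 5·0.0073·3.0 × 10^8/6 = 1.8 × 10^6 m/s
T = 2πr/v = 1.3 × 10^-15 s = 1300 as

1300 as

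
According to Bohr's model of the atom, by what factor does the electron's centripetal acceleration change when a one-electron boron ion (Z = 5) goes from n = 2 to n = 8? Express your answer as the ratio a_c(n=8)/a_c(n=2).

1/256

a_c ∝ Z^3 · n^-4; with Z fixed, a_c ∝ n^-4.
a_c(n=8)/a_c(n=2) = (8/2)^-4 = 1/256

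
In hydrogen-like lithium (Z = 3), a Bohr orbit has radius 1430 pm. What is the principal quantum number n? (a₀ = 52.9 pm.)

9

r_n = n²a₀/Z ⇒ n² = rZ/a₀ = 1430 × 3 / 52.9 ≈ 81.10
n = 9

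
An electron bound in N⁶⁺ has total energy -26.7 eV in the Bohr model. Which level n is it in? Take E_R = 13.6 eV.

5

E_n = −E_R Z²/n² ⇒ n² = E_R Z²/(−E_n) = 13.6 × 7² / 26.7 ≈ 24.96
n = 5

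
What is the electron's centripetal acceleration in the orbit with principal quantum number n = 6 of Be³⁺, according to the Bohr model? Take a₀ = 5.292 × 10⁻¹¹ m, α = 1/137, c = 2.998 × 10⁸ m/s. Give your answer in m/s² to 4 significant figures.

4.469 × 10²¹ m/s²

r = n²a₀/Z = 4.763 × 10⁻¹⁰ m, v = Zαc/n = 1.459 × 10⁶ m/s
a = v²/r = (1.459 × 10⁶)² / 4.763 × 10⁻¹⁰ = 4.469 × 10²¹ m/s²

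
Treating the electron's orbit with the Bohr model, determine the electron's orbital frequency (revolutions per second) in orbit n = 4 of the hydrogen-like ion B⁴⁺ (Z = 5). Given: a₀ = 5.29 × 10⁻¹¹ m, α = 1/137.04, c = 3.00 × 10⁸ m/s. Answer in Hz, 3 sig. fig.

r = n²a₀/Z = 1.69 × 10⁻¹⁰ m, v = Zαc/n = 2.74 × 10⁶ m/s
f = v/(2πr) = 2.57 × 10¹⁵ Hz

2.57 × 10¹⁵ Hz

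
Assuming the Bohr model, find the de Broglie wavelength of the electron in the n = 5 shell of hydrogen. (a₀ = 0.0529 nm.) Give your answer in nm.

The Bohr quantisation condition is nλ = 2πr_n.
r_n = n²a₀/Z = 1.32 nm
λ = 2πr_n/n = 2π·1.32/5 = 1.66 nm

1.66 nm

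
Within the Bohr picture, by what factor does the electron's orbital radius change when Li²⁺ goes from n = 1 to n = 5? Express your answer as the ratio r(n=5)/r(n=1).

25

r ∝ Z^-1 · n^2; with Z fixed, r ∝ n^2.
r(n=5)/r(n=1) = (5/1)^2 = 25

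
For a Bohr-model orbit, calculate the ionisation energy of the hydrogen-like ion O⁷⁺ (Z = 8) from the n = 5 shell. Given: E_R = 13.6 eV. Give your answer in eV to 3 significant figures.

E_n = −E_R·Z²/n² = −13.6 × 8²/5² eV = -34.8 eV
Ionisation energy = −E_n = 34.8 eV

34.8 eV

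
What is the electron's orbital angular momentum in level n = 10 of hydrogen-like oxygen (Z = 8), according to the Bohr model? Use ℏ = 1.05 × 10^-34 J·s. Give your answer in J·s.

1.05 × 10^-33 J·s

L_n = nℏ = 10 × 1.05 × 10^-34 = 1.05 × 10^-33 J·s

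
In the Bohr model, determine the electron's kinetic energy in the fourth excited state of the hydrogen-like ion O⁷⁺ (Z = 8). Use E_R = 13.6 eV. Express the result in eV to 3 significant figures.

For a Coulomb orbit the virial theorem gives K = −E_n.
E_n = −E_R·Z²/n², so K = E_R·Z²/n² = 13.6 × 8²/5² = 34.8 eV

34.8 eV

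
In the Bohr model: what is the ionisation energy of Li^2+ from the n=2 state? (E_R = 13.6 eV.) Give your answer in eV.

30.6 eV

E_n = −E_R·Z²/n² = −13.6 × 3²/2² eV = -30.6 eV
Ionisation energy = −E_n = 30.6 eV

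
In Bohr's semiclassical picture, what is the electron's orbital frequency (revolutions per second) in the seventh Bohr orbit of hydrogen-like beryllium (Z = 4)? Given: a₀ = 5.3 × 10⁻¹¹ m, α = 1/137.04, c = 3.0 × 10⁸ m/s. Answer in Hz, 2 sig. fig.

r = n²a₀/Z = 6.5 × 10⁻¹⁰ m, v = Zαc/n = 1.3 × 10⁶ m/s
f = v/(2πr) = 3.1 × 10¹⁴ Hz

3.1 × 10¹⁴ Hz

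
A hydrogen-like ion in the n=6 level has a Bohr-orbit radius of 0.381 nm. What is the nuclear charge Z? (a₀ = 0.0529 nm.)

r_n = n²a₀/Z ⇒ Z = n²a₀/r = 6² × 0.0529 / 0.381 ≈ 5.00
Z = 5

5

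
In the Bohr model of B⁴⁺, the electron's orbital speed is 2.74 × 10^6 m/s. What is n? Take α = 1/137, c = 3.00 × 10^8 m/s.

4

v_n = Zαc/n ⇒ n = Zαc/v = 5 × 0.00730 × 3.00 × 10^8 / 2.74 × 10^6 ≈ 4.00
n = 4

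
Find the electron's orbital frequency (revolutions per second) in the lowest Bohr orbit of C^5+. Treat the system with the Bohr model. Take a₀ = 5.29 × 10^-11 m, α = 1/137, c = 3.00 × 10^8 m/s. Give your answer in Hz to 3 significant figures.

2.37 × 10^17 Hz

r = n²a₀/Z = 8.82 × 10^-12 m, v = Zαc/n = 1.31 × 10^7 m/s
f = v/(2πr) = 2.37 × 10^17 Hz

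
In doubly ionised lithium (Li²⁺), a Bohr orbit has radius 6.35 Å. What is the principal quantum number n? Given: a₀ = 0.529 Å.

r_n = n²a₀/Z ⇒ n² = rZ/a₀ = 6.35 × 3 / 0.529 ≈ 36.01
n = 6

6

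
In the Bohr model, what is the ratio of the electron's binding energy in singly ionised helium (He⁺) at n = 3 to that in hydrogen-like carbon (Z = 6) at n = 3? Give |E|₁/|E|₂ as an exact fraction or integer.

1/9

|E| ∝ Z^2 · n^-2
|E|₁/|E|₂ = (2/6)^2 · (3/3)^-2 = 1/9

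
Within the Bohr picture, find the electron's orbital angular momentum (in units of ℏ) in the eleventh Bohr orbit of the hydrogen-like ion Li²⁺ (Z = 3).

L_n = nℏ, so L/ℏ = n = 11.

11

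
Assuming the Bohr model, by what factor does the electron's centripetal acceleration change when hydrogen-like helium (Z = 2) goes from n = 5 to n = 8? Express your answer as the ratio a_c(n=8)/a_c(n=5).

a_c ∝ Z^3 · n^-4; with Z fixed, a_c ∝ n^-4.
a_c(n=8)/a_c(n=5) = (8/5)^-4 = 625/4096

625/4096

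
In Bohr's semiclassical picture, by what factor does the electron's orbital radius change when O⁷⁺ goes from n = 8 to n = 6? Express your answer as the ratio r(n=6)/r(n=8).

r ∝ Z^-1 · n^2; with Z fixed, r ∝ n^2.
r(n=6)/r(n=8) = (6/8)^2 = 9/16

9/16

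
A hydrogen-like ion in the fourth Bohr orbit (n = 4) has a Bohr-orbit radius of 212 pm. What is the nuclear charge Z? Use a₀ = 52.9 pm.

4

r_n = n²a₀/Z ⇒ Z = n²a₀/r = 4² × 52.9 / 212 ≈ 3.99
Z = 4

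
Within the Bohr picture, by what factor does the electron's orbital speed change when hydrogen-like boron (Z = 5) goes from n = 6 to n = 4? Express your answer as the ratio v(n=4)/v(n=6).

v ∝ Z^1 · n^-1; with Z fixed, v ∝ n^-1.
v(n=4)/v(n=6) = (4/6)^-1 = 3/2

3/2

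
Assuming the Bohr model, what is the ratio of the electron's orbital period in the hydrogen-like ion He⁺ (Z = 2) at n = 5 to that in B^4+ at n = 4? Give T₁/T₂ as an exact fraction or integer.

3125/256

T ∝ Z^-2 · n^3
T₁/T₂ = (2/5)^-2 · (5/4)^3 = 3125/256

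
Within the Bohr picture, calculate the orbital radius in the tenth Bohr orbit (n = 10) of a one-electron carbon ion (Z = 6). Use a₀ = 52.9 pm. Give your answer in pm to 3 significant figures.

882 pm

r_n = n²a₀/Z = 10² × 52.9 / 6
    = 100 × 52.9 / 6 = 882 pm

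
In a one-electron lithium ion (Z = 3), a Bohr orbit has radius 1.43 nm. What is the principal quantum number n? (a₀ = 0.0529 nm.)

9

r_n = n²a₀/Z ⇒ n² = rZ/a₀ = 1.43 × 3 / 0.0529 ≈ 81.10
n = 9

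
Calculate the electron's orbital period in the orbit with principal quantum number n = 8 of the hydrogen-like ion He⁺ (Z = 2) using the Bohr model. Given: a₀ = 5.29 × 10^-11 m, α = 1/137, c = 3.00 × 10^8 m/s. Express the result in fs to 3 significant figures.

19.4 fs

r = n²a₀/Z = 8²·5.29 × 10^-11/2 = 1.69 × 10^-9 m
v = Zαc/n = 2·0.00730·3.00 × 10^8/8 = 5.47 × 10^5 m/s
T = 2πr/v = 1.94 × 10^-14 s = 19.4 fs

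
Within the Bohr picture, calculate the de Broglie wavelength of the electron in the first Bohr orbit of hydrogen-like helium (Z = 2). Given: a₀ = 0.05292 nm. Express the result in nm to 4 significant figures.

The Bohr quantisation condition is nλ = 2πr_n.
r_n = n²a₀/Z = 0.02646 nm
λ = 2πr_n/n = 2π·0.02646/1 = 0.1663 nm

0.1663 nm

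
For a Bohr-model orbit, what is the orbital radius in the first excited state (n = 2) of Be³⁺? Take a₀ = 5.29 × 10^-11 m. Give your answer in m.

5.29 × 10^-11 m

r_n = n²a₀/Z = 2² × 5.29 × 10^-11 / 4
    = 4 × 5.29 × 10^-11 / 4 = 5.29 × 10^-11 m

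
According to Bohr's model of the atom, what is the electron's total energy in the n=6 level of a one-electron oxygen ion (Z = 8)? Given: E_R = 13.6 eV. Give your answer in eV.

-24.2 eV

E_n = −E_R·Z²/n² = −13.6 × 8²/6² = -24.2 eV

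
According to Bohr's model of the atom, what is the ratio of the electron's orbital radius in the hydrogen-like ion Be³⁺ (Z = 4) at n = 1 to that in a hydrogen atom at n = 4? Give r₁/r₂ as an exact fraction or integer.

r ∝ Z^-1 · n^2
r₁/r₂ = (4/1)^-1 · (1/4)^2 = 1/64

1/64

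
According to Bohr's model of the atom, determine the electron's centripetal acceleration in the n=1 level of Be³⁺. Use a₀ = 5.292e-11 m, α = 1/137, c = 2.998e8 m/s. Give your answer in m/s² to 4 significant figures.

5.791e24 m/s²

r = n²a₀/Z = 1.323e-11 m, v = Zαc/n = 8.753e6 m/s
a = v²/r = (8.753e6)² / 1.323e-11 = 5.791e24 m/s²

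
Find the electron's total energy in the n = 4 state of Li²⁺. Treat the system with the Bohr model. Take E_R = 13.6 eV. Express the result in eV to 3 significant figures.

-7.65 eV

E_n = −E_R·Z²/n² = −13.6 × 3²/4² = -7.65 eV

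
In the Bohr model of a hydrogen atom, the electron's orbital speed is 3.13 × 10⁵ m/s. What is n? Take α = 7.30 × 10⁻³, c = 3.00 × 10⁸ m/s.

v_n = Zαc/n ⇒ n = Zαc/v = 1 × 0.00730 × 3.00 × 10⁸ / 3.13 × 10⁵ ≈ 7.00
n = 7

7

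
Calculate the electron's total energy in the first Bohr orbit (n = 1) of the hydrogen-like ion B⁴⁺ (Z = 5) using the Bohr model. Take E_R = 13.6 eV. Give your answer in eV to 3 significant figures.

-340 eV

E_n = −E_R·Z²/n² = −13.6 × 5²/1² = -340 eV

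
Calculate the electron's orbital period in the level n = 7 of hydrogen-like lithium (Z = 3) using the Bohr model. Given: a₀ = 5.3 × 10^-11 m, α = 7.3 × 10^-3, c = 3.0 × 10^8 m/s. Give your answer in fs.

r = n²a₀/Z = 7²·5.3 × 10^-11/3 = 8.7 × 10^-10 m
v = Zαc/n = 3·0.0073·3.0 × 10^8/7 = 9.4 × 10^5 m/s
T = 2πr/v = 5.8 × 10^-15 s = 5.8 fs

5.8 fs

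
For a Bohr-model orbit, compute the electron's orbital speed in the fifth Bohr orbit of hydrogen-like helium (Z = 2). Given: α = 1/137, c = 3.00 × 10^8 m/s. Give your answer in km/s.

v_n = Zαc/n = 2 × 0.00730 × 3.00 × 10^8 / 5
    = 876 km/s

876 km/s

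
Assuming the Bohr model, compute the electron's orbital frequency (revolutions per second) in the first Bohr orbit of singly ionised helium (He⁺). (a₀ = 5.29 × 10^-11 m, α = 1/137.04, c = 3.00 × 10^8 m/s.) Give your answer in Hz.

2.63 × 10^16 Hz

r = n²a₀/Z = 2.65 × 10^-11 m, v = Zαc/n = 4.38 × 10^6 m/s
f = v/(2πr) = 2.63 × 10^16 Hz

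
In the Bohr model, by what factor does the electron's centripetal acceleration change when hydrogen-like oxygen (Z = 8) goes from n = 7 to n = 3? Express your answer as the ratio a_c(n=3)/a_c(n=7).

a_c ∝ Z^3 · n^-4; with Z fixed, a_c ∝ n^-4.
a_c(n=3)/a_c(n=7) = (3/7)^-4 = 2401/81

2401/81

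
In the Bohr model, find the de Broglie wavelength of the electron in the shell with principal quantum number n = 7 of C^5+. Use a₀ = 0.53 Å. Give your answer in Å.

The Bohr quantisation condition is nλ = 2πr_n.
r_n = n²a₀/Z = 4.3 Å
λ = 2πr_n/n = 2π·4.3/7 = 3.9 Å

3.9 Å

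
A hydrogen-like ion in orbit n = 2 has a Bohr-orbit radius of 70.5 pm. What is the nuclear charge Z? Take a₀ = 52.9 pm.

r_n = n²a₀/Z ⇒ Z = n²a₀/r = 2² × 52.9 / 70.5 ≈ 3.00
Z = 3

3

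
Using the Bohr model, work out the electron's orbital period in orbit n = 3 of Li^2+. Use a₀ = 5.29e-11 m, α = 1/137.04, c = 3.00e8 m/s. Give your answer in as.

455 as

r = n²a₀/Z = 3²·5.29e-11/3 = 1.59e-10 m
v = Zαc/n = 3·0.00730·3.00e8/3 = 2.19e6 m/s
T = 2πr/v = 4.55e-16 s = 455 as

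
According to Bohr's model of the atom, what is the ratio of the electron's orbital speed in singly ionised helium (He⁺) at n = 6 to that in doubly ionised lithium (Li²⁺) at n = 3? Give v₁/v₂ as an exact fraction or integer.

1/3

v ∝ Z^1 · n^-1
v₁/v₂ = (2/3)^1 · (6/3)^-1 = 1/3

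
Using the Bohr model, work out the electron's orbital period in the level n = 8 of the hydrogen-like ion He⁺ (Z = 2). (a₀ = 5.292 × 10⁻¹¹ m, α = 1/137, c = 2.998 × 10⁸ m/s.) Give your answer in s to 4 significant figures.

1.945 × 10⁻¹⁴ s

r = n²a₀/Z = 8²·5.292 × 10⁻¹¹/2 = 1.693 × 10⁻⁹ m
v = Zαc/n = 2·0.007299·2.998 × 10⁸/8 = 5.471 × 10⁵ m/s
T = 2πr/v = 1.945 × 10⁻¹⁴ s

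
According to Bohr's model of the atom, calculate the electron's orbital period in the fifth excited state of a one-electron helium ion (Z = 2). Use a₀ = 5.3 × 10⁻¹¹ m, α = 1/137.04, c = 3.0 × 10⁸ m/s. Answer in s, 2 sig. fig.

r = n²a₀/Z = 6²·5.3 × 10⁻¹¹/2 = 9.5 × 10⁻¹⁰ m
v = Zαc/n = 2·0.0073·3.0 × 10⁸/6 = 7.3 × 10⁵ m/s
T = 2πr/v = 8.2 × 10⁻¹⁵ s

8.2 × 10⁻¹⁵ s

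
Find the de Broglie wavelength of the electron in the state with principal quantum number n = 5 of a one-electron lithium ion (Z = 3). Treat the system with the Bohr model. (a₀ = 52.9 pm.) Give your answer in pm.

The Bohr quantisation condition is nλ = 2πr_n.
r_n = n²a₀/Z = 441 pm
λ = 2πr_n/n = 2π·441/5 = 554 pm

554 pm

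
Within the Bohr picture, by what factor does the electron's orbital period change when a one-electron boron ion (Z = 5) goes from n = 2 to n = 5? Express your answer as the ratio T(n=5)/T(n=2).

T ∝ Z^-2 · n^3; with Z fixed, T ∝ n^3.
T(n=5)/T(n=2) = (5/2)^3 = 125/8

125/8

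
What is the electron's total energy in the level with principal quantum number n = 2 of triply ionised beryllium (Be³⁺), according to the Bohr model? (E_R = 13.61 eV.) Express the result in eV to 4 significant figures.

E_n = −E_R·Z²/n² = −13.61 × 4²/2² = -54.44 eV

-54.44 eV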